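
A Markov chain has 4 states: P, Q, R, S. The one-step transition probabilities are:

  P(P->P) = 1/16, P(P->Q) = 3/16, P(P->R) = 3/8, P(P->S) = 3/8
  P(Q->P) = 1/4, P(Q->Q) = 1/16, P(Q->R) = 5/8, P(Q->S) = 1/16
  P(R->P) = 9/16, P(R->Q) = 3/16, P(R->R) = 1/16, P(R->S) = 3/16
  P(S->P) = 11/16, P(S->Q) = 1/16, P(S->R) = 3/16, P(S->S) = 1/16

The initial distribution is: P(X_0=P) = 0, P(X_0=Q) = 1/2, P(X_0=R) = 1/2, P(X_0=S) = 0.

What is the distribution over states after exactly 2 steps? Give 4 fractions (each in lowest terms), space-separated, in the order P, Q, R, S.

Answer: 43/128 5/32 141/512 119/512

Derivation:
Propagating the distribution step by step (d_{t+1} = d_t * P):
d_0 = (P=0, Q=1/2, R=1/2, S=0)
  d_1[P] = 0*1/16 + 1/2*1/4 + 1/2*9/16 + 0*11/16 = 13/32
  d_1[Q] = 0*3/16 + 1/2*1/16 + 1/2*3/16 + 0*1/16 = 1/8
  d_1[R] = 0*3/8 + 1/2*5/8 + 1/2*1/16 + 0*3/16 = 11/32
  d_1[S] = 0*3/8 + 1/2*1/16 + 1/2*3/16 + 0*1/16 = 1/8
d_1 = (P=13/32, Q=1/8, R=11/32, S=1/8)
  d_2[P] = 13/32*1/16 + 1/8*1/4 + 11/32*9/16 + 1/8*11/16 = 43/128
  d_2[Q] = 13/32*3/16 + 1/8*1/16 + 11/32*3/16 + 1/8*1/16 = 5/32
  d_2[R] = 13/32*3/8 + 1/8*5/8 + 11/32*1/16 + 1/8*3/16 = 141/512
  d_2[S] = 13/32*3/8 + 1/8*1/16 + 11/32*3/16 + 1/8*1/16 = 119/512
d_2 = (P=43/128, Q=5/32, R=141/512, S=119/512)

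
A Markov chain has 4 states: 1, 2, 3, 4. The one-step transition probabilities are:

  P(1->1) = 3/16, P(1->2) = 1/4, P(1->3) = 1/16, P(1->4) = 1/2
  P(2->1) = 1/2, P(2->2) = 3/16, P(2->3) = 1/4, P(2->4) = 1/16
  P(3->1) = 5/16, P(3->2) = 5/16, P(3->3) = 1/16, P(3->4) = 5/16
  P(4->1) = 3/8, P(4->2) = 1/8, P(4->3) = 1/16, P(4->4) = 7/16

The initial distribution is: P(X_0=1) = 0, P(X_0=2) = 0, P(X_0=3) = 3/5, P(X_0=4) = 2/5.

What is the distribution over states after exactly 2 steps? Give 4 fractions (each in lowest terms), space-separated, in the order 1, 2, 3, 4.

Propagating the distribution step by step (d_{t+1} = d_t * P):
d_0 = (1=0, 2=0, 3=3/5, 4=2/5)
  d_1[1] = 0*3/16 + 0*1/2 + 3/5*5/16 + 2/5*3/8 = 27/80
  d_1[2] = 0*1/4 + 0*3/16 + 3/5*5/16 + 2/5*1/8 = 19/80
  d_1[3] = 0*1/16 + 0*1/4 + 3/5*1/16 + 2/5*1/16 = 1/16
  d_1[4] = 0*1/2 + 0*1/16 + 3/5*5/16 + 2/5*7/16 = 29/80
d_1 = (1=27/80, 2=19/80, 3=1/16, 4=29/80)
  d_2[1] = 27/80*3/16 + 19/80*1/2 + 1/16*5/16 + 29/80*3/8 = 27/80
  d_2[2] = 27/80*1/4 + 19/80*3/16 + 1/16*5/16 + 29/80*1/8 = 31/160
  d_2[3] = 27/80*1/16 + 19/80*1/4 + 1/16*1/16 + 29/80*1/16 = 137/1280
  d_2[4] = 27/80*1/2 + 19/80*1/16 + 1/16*5/16 + 29/80*7/16 = 463/1280
d_2 = (1=27/80, 2=31/160, 3=137/1280, 4=463/1280)

Answer: 27/80 31/160 137/1280 463/1280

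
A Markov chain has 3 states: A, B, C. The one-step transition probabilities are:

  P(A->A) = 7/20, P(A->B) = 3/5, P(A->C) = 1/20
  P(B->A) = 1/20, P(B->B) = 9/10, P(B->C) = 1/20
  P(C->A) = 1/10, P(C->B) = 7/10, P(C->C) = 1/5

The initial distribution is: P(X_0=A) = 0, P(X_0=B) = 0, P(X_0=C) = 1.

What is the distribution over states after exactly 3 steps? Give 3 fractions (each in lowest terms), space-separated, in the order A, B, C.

Answer: 81/1000 857/1000 31/500

Derivation:
Propagating the distribution step by step (d_{t+1} = d_t * P):
d_0 = (A=0, B=0, C=1)
  d_1[A] = 0*7/20 + 0*1/20 + 1*1/10 = 1/10
  d_1[B] = 0*3/5 + 0*9/10 + 1*7/10 = 7/10
  d_1[C] = 0*1/20 + 0*1/20 + 1*1/5 = 1/5
d_1 = (A=1/10, B=7/10, C=1/5)
  d_2[A] = 1/10*7/20 + 7/10*1/20 + 1/5*1/10 = 9/100
  d_2[B] = 1/10*3/5 + 7/10*9/10 + 1/5*7/10 = 83/100
  d_2[C] = 1/10*1/20 + 7/10*1/20 + 1/5*1/5 = 2/25
d_2 = (A=9/100, B=83/100, C=2/25)
  d_3[A] = 9/100*7/20 + 83/100*1/20 + 2/25*1/10 = 81/1000
  d_3[B] = 9/100*3/5 + 83/100*9/10 + 2/25*7/10 = 857/1000
  d_3[C] = 9/100*1/20 + 83/100*1/20 + 2/25*1/5 = 31/500
d_3 = (A=81/1000, B=857/1000, C=31/500)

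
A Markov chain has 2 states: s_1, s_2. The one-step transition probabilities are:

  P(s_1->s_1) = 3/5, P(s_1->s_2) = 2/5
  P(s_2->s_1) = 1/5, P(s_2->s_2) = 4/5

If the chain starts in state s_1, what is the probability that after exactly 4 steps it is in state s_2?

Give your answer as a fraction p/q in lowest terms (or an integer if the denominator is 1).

Answer: 406/625

Derivation:
Computing P^4 by repeated multiplication:
P^1 =
  s_1: [3/5, 2/5]
  s_2: [1/5, 4/5]
P^2 =
  s_1: [11/25, 14/25]
  s_2: [7/25, 18/25]
P^3 =
  s_1: [47/125, 78/125]
  s_2: [39/125, 86/125]
P^4 =
  s_1: [219/625, 406/625]
  s_2: [203/625, 422/625]

(P^4)[s_1 -> s_2] = 406/625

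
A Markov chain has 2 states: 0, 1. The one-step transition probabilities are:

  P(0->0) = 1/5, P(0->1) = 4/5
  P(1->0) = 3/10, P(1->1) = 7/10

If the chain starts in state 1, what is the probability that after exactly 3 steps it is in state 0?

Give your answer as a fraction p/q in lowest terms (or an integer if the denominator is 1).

Answer: 273/1000

Derivation:
Computing P^3 by repeated multiplication:
P^1 =
  0: [1/5, 4/5]
  1: [3/10, 7/10]
P^2 =
  0: [7/25, 18/25]
  1: [27/100, 73/100]
P^3 =
  0: [34/125, 91/125]
  1: [273/1000, 727/1000]

(P^3)[1 -> 0] = 273/1000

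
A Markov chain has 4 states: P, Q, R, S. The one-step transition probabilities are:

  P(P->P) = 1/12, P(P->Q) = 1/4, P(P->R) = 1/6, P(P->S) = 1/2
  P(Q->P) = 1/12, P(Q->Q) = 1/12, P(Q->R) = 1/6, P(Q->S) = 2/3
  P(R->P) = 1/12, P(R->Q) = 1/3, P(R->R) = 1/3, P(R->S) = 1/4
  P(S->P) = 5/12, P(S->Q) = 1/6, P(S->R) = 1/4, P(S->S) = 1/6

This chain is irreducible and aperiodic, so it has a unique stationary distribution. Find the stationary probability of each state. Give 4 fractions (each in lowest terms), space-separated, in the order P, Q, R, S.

Answer: 93/460 473/2300 271/1150 41/115

Derivation:
The stationary distribution satisfies pi = pi * P, i.e.:
  pi_P = 1/12*pi_P + 1/12*pi_Q + 1/12*pi_R + 5/12*pi_S
  pi_Q = 1/4*pi_P + 1/12*pi_Q + 1/3*pi_R + 1/6*pi_S
  pi_R = 1/6*pi_P + 1/6*pi_Q + 1/3*pi_R + 1/4*pi_S
  pi_S = 1/2*pi_P + 2/3*pi_Q + 1/4*pi_R + 1/6*pi_S
with normalization: pi_P + pi_Q + pi_R + pi_S = 1.

Using the first 3 balance equations plus normalization, the linear system A*pi = b is:
  [-11/12, 1/12, 1/12, 5/12] . pi = 0
  [1/4, -11/12, 1/3, 1/6] . pi = 0
  [1/6, 1/6, -2/3, 1/4] . pi = 0
  [1, 1, 1, 1] . pi = 1

Solving yields:
  pi_P = 93/460
  pi_Q = 473/2300
  pi_R = 271/1150
  pi_S = 41/115

Verification (pi * P):
  93/460*1/12 + 473/2300*1/12 + 271/1150*1/12 + 41/115*5/12 = 93/460 = pi_P  (ok)
  93/460*1/4 + 473/2300*1/12 + 271/1150*1/3 + 41/115*1/6 = 473/2300 = pi_Q  (ok)
  93/460*1/6 + 473/2300*1/6 + 271/1150*1/3 + 41/115*1/4 = 271/1150 = pi_R  (ok)
  93/460*1/2 + 473/2300*2/3 + 271/1150*1/4 + 41/115*1/6 = 41/115 = pi_S  (ok)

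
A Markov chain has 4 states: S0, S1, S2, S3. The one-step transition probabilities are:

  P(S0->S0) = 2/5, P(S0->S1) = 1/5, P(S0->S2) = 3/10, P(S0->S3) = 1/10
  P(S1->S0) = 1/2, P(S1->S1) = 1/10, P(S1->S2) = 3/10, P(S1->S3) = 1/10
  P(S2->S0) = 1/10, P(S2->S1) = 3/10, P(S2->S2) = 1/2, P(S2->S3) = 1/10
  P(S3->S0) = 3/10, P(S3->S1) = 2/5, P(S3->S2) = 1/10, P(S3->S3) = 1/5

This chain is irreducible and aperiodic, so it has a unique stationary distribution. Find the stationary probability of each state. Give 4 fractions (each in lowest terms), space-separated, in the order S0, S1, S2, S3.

Answer: 61/198 185/792 25/72 1/9

Derivation:
The stationary distribution satisfies pi = pi * P, i.e.:
  pi_S0 = 2/5*pi_S0 + 1/2*pi_S1 + 1/10*pi_S2 + 3/10*pi_S3
  pi_S1 = 1/5*pi_S0 + 1/10*pi_S1 + 3/10*pi_S2 + 2/5*pi_S3
  pi_S2 = 3/10*pi_S0 + 3/10*pi_S1 + 1/2*pi_S2 + 1/10*pi_S3
  pi_S3 = 1/10*pi_S0 + 1/10*pi_S1 + 1/10*pi_S2 + 1/5*pi_S3
with normalization: pi_S0 + pi_S1 + pi_S2 + pi_S3 = 1.

Using the first 3 balance equations plus normalization, the linear system A*pi = b is:
  [-3/5, 1/2, 1/10, 3/10] . pi = 0
  [1/5, -9/10, 3/10, 2/5] . pi = 0
  [3/10, 3/10, -1/2, 1/10] . pi = 0
  [1, 1, 1, 1] . pi = 1

Solving yields:
  pi_S0 = 61/198
  pi_S1 = 185/792
  pi_S2 = 25/72
  pi_S3 = 1/9

Verification (pi * P):
  61/198*2/5 + 185/792*1/2 + 25/72*1/10 + 1/9*3/10 = 61/198 = pi_S0  (ok)
  61/198*1/5 + 185/792*1/10 + 25/72*3/10 + 1/9*2/5 = 185/792 = pi_S1  (ok)
  61/198*3/10 + 185/792*3/10 + 25/72*1/2 + 1/9*1/10 = 25/72 = pi_S2  (ok)
  61/198*1/10 + 185/792*1/10 + 25/72*1/10 + 1/9*1/5 = 1/9 = pi_S3  (ok)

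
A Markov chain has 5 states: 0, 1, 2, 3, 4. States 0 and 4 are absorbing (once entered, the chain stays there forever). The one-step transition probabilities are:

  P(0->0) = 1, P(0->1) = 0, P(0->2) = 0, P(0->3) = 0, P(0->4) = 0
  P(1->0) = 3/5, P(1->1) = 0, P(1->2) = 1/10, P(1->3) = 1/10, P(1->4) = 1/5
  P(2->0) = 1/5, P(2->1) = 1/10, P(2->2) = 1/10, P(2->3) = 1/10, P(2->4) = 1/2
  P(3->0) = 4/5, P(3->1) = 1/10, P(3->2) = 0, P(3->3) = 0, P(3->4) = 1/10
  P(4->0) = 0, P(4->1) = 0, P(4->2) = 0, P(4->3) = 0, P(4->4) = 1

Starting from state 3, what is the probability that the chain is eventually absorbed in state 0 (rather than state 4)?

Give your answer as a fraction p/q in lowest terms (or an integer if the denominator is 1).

Answer: 48/55

Derivation:
Let a_i = P(absorbed in 0 | start in state i).
Boundary conditions: a_0 = 1, a_4 = 0.
For each transient state i, a_i = sum_j P(i->j) * a_j:
  a_1 = 3/5*a_0 + 0*a_1 + 1/10*a_2 + 1/10*a_3 + 1/5*a_4
  a_2 = 1/5*a_0 + 1/10*a_1 + 1/10*a_2 + 1/10*a_3 + 1/2*a_4
  a_3 = 4/5*a_0 + 1/10*a_1 + 0*a_2 + 0*a_3 + 1/10*a_4

Substituting a_0 = 1 and a_4 = 0, rearrange to (I - Q) a = r where r[i] = P(i -> 0):
  [1, -1/10, -1/10] . (a_1, a_2, a_3) = 3/5
  [-1/10, 9/10, -1/10] . (a_1, a_2, a_3) = 1/5
  [-1/10, 0, 1] . (a_1, a_2, a_3) = 4/5

Solving yields:
  a_1 = 8/11
  a_2 = 2/5
  a_3 = 48/55

Starting state is 3, so the absorption probability is a_3 = 48/55.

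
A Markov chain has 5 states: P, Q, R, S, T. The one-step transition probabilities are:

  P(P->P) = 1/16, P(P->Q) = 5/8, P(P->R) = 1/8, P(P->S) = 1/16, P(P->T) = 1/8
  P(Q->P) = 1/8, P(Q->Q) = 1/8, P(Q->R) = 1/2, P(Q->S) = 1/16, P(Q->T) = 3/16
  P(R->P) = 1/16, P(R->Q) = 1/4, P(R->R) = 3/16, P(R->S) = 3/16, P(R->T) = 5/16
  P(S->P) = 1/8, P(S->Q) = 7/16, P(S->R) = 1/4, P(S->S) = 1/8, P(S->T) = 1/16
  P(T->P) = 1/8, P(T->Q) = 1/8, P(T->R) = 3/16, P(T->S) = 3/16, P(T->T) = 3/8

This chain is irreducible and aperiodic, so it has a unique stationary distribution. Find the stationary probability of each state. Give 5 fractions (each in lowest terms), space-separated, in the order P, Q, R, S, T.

The stationary distribution satisfies pi = pi * P, i.e.:
  pi_P = 1/16*pi_P + 1/8*pi_Q + 1/16*pi_R + 1/8*pi_S + 1/8*pi_T
  pi_Q = 5/8*pi_P + 1/8*pi_Q + 1/4*pi_R + 7/16*pi_S + 1/8*pi_T
  pi_R = 1/8*pi_P + 1/2*pi_Q + 3/16*pi_R + 1/4*pi_S + 3/16*pi_T
  pi_S = 1/16*pi_P + 1/16*pi_Q + 3/16*pi_R + 1/8*pi_S + 3/16*pi_T
  pi_T = 1/8*pi_P + 3/16*pi_Q + 5/16*pi_R + 1/16*pi_S + 3/8*pi_T
with normalization: pi_P + pi_Q + pi_R + pi_S + pi_T = 1.

Using the first 4 balance equations plus normalization, the linear system A*pi = b is:
  [-15/16, 1/8, 1/16, 1/8, 1/8] . pi = 0
  [5/8, -7/8, 1/4, 7/16, 1/8] . pi = 0
  [1/8, 1/2, -13/16, 1/4, 3/16] . pi = 0
  [1/16, 1/16, 3/16, -7/8, 3/16] . pi = 0
  [1, 1, 1, 1, 1] . pi = 1

Solving yields:
  pi_P = 7557/74182
  pi_Q = 18665/74182
  pi_R = 19895/74182
  pi_S = 5003/37091
  pi_T = 18059/74182

Verification (pi * P):
  7557/74182*1/16 + 18665/74182*1/8 + 19895/74182*1/16 + 5003/37091*1/8 + 18059/74182*1/8 = 7557/74182 = pi_P  (ok)
  7557/74182*5/8 + 18665/74182*1/8 + 19895/74182*1/4 + 5003/37091*7/16 + 18059/74182*1/8 = 18665/74182 = pi_Q  (ok)
  7557/74182*1/8 + 18665/74182*1/2 + 19895/74182*3/16 + 5003/37091*1/4 + 18059/74182*3/16 = 19895/74182 = pi_R  (ok)
  7557/74182*1/16 + 18665/74182*1/16 + 19895/74182*3/16 + 5003/37091*1/8 + 18059/74182*3/16 = 5003/37091 = pi_S  (ok)
  7557/74182*1/8 + 18665/74182*3/16 + 19895/74182*5/16 + 5003/37091*1/16 + 18059/74182*3/8 = 18059/74182 = pi_T  (ok)

Answer: 7557/74182 18665/74182 19895/74182 5003/37091 18059/74182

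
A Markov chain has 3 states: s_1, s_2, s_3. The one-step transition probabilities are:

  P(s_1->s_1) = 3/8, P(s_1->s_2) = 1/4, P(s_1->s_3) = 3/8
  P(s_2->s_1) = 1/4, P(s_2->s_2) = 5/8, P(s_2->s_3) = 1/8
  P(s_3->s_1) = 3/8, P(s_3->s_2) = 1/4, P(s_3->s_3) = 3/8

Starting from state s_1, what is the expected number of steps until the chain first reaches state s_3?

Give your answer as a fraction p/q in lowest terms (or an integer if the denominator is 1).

Answer: 40/11

Derivation:
Let h_i = expected steps to first reach s_3 from state i.
Boundary: h_s_3 = 0.
First-step equations for the other states:
  h_s_1 = 1 + 3/8*h_s_1 + 1/4*h_s_2 + 3/8*h_s_3
  h_s_2 = 1 + 1/4*h_s_1 + 5/8*h_s_2 + 1/8*h_s_3

Substituting h_s_3 = 0 and rearranging gives the linear system (I - Q) h = 1:
  [5/8, -1/4] . (h_s_1, h_s_2) = 1
  [-1/4, 3/8] . (h_s_1, h_s_2) = 1

Solving yields:
  h_s_1 = 40/11
  h_s_2 = 56/11

Starting state is s_1, so the expected hitting time is h_s_1 = 40/11.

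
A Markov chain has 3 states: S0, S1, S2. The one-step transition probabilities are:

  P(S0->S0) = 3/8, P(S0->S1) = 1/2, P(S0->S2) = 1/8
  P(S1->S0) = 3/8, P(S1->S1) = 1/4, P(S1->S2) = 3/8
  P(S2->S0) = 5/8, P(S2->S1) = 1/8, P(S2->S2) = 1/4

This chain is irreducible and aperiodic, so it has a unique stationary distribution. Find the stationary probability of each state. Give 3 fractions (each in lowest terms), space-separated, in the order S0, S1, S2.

Answer: 33/76 25/76 9/38

Derivation:
The stationary distribution satisfies pi = pi * P, i.e.:
  pi_S0 = 3/8*pi_S0 + 3/8*pi_S1 + 5/8*pi_S2
  pi_S1 = 1/2*pi_S0 + 1/4*pi_S1 + 1/8*pi_S2
  pi_S2 = 1/8*pi_S0 + 3/8*pi_S1 + 1/4*pi_S2
with normalization: pi_S0 + pi_S1 + pi_S2 = 1.

Using the first 2 balance equations plus normalization, the linear system A*pi = b is:
  [-5/8, 3/8, 5/8] . pi = 0
  [1/2, -3/4, 1/8] . pi = 0
  [1, 1, 1] . pi = 1

Solving yields:
  pi_S0 = 33/76
  pi_S1 = 25/76
  pi_S2 = 9/38

Verification (pi * P):
  33/76*3/8 + 25/76*3/8 + 9/38*5/8 = 33/76 = pi_S0  (ok)
  33/76*1/2 + 25/76*1/4 + 9/38*1/8 = 25/76 = pi_S1  (ok)
  33/76*1/8 + 25/76*3/8 + 9/38*1/4 = 9/38 = pi_S2  (ok)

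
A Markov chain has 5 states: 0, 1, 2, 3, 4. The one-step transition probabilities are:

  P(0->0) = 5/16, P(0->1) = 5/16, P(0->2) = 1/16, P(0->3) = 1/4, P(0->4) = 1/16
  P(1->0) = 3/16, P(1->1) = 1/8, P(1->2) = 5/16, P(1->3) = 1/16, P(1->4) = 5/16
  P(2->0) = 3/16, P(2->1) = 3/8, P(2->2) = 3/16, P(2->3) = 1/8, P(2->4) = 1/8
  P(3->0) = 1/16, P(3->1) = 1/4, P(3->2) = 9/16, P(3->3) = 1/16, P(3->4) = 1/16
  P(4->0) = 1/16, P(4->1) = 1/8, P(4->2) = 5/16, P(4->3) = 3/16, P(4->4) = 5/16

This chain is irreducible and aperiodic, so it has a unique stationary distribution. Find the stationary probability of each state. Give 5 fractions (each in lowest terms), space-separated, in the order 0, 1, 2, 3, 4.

Answer: 2737/16242 3913/16242 2194/8121 4361/32484 6047/32484

Derivation:
The stationary distribution satisfies pi = pi * P, i.e.:
  pi_0 = 5/16*pi_0 + 3/16*pi_1 + 3/16*pi_2 + 1/16*pi_3 + 1/16*pi_4
  pi_1 = 5/16*pi_0 + 1/8*pi_1 + 3/8*pi_2 + 1/4*pi_3 + 1/8*pi_4
  pi_2 = 1/16*pi_0 + 5/16*pi_1 + 3/16*pi_2 + 9/16*pi_3 + 5/16*pi_4
  pi_3 = 1/4*pi_0 + 1/16*pi_1 + 1/8*pi_2 + 1/16*pi_3 + 3/16*pi_4
  pi_4 = 1/16*pi_0 + 5/16*pi_1 + 1/8*pi_2 + 1/16*pi_3 + 5/16*pi_4
with normalization: pi_0 + pi_1 + pi_2 + pi_3 + pi_4 = 1.

Using the first 4 balance equations plus normalization, the linear system A*pi = b is:
  [-11/16, 3/16, 3/16, 1/16, 1/16] . pi = 0
  [5/16, -7/8, 3/8, 1/4, 1/8] . pi = 0
  [1/16, 5/16, -13/16, 9/16, 5/16] . pi = 0
  [1/4, 1/16, 1/8, -15/16, 3/16] . pi = 0
  [1, 1, 1, 1, 1] . pi = 1

Solving yields:
  pi_0 = 2737/16242
  pi_1 = 3913/16242
  pi_2 = 2194/8121
  pi_3 = 4361/32484
  pi_4 = 6047/32484

Verification (pi * P):
  2737/16242*5/16 + 3913/16242*3/16 + 2194/8121*3/16 + 4361/32484*1/16 + 6047/32484*1/16 = 2737/16242 = pi_0  (ok)
  2737/16242*5/16 + 3913/16242*1/8 + 2194/8121*3/8 + 4361/32484*1/4 + 6047/32484*1/8 = 3913/16242 = pi_1  (ok)
  2737/16242*1/16 + 3913/16242*5/16 + 2194/8121*3/16 + 4361/32484*9/16 + 6047/32484*5/16 = 2194/8121 = pi_2  (ok)
  2737/16242*1/4 + 3913/16242*1/16 + 2194/8121*1/8 + 4361/32484*1/16 + 6047/32484*3/16 = 4361/32484 = pi_3  (ok)
  2737/16242*1/16 + 3913/16242*5/16 + 2194/8121*1/8 + 4361/32484*1/16 + 6047/32484*5/16 = 6047/32484 = pi_4  (ok)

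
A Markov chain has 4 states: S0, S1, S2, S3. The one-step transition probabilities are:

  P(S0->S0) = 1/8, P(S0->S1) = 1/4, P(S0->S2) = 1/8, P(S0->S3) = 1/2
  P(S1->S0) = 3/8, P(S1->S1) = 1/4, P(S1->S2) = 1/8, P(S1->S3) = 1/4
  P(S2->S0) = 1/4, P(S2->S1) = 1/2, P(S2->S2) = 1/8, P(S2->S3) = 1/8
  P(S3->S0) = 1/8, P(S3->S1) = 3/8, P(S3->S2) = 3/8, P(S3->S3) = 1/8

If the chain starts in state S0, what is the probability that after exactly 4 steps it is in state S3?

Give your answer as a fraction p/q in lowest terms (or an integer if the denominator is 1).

Answer: 1057/4096

Derivation:
Computing P^4 by repeated multiplication:
P^1 =
  S0: [1/8, 1/4, 1/8, 1/2]
  S1: [3/8, 1/4, 1/8, 1/4]
  S2: [1/4, 1/2, 1/8, 1/8]
  S3: [1/8, 3/8, 3/8, 1/8]
P^2 =
  S0: [13/64, 11/32, 1/4, 13/64]
  S1: [13/64, 5/16, 3/16, 19/64]
  S2: [17/64, 19/64, 5/32, 9/32]
  S3: [17/64, 23/64, 5/32, 7/32]
P^3 =
  S0: [31/128, 173/512, 45/256, 125/512]
  S1: [29/128, 171/512, 51/256, 123/512]
  S2: [7/32, 83/256, 25/128, 67/256]
  S3: [15/64, 81/256, 23/128, 69/256]
P^4 =
  S0: [237/1024, 1329/4096, 381/2048, 1057/4096]
  S1: [239/1024, 1351/4096, 379/2048, 1031/4096]
  S2: [59/256, 679/2048, 195/1024, 507/2048]
  S3: [29/128, 673/2048, 197/1024, 517/2048]

(P^4)[S0 -> S3] = 1057/4096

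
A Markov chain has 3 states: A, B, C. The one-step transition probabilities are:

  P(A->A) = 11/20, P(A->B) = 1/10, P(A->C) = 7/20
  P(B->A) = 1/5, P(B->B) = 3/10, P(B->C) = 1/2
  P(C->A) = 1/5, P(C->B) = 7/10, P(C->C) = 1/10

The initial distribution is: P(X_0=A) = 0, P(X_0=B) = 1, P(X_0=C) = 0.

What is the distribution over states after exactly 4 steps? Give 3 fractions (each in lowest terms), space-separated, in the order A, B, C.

Answer: 12123/40000 3817/10000 12609/40000

Derivation:
Propagating the distribution step by step (d_{t+1} = d_t * P):
d_0 = (A=0, B=1, C=0)
  d_1[A] = 0*11/20 + 1*1/5 + 0*1/5 = 1/5
  d_1[B] = 0*1/10 + 1*3/10 + 0*7/10 = 3/10
  d_1[C] = 0*7/20 + 1*1/2 + 0*1/10 = 1/2
d_1 = (A=1/5, B=3/10, C=1/2)
  d_2[A] = 1/5*11/20 + 3/10*1/5 + 1/2*1/5 = 27/100
  d_2[B] = 1/5*1/10 + 3/10*3/10 + 1/2*7/10 = 23/50
  d_2[C] = 1/5*7/20 + 3/10*1/2 + 1/2*1/10 = 27/100
d_2 = (A=27/100, B=23/50, C=27/100)
  d_3[A] = 27/100*11/20 + 23/50*1/5 + 27/100*1/5 = 589/2000
  d_3[B] = 27/100*1/10 + 23/50*3/10 + 27/100*7/10 = 177/500
  d_3[C] = 27/100*7/20 + 23/50*1/2 + 27/100*1/10 = 703/2000
d_3 = (A=589/2000, B=177/500, C=703/2000)
  d_4[A] = 589/2000*11/20 + 177/500*1/5 + 703/2000*1/5 = 12123/40000
  d_4[B] = 589/2000*1/10 + 177/500*3/10 + 703/2000*7/10 = 3817/10000
  d_4[C] = 589/2000*7/20 + 177/500*1/2 + 703/2000*1/10 = 12609/40000
d_4 = (A=12123/40000, B=3817/10000, C=12609/40000)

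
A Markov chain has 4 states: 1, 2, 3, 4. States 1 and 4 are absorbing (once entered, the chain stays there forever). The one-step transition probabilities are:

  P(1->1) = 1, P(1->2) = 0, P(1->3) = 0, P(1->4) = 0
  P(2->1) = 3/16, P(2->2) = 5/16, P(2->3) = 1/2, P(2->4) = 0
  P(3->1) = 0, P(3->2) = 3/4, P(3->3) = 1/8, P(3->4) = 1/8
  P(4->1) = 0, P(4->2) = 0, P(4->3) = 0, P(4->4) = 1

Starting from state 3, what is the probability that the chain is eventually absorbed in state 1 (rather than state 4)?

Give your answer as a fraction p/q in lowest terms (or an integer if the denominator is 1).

Answer: 18/29

Derivation:
Let a_i = P(absorbed in 1 | start in state i).
Boundary conditions: a_1 = 1, a_4 = 0.
For each transient state i, a_i = sum_j P(i->j) * a_j:
  a_2 = 3/16*a_1 + 5/16*a_2 + 1/2*a_3 + 0*a_4
  a_3 = 0*a_1 + 3/4*a_2 + 1/8*a_3 + 1/8*a_4

Substituting a_1 = 1 and a_4 = 0, rearrange to (I - Q) a = r where r[i] = P(i -> 1):
  [11/16, -1/2] . (a_2, a_3) = 3/16
  [-3/4, 7/8] . (a_2, a_3) = 0

Solving yields:
  a_2 = 21/29
  a_3 = 18/29

Starting state is 3, so the absorption probability is a_3 = 18/29.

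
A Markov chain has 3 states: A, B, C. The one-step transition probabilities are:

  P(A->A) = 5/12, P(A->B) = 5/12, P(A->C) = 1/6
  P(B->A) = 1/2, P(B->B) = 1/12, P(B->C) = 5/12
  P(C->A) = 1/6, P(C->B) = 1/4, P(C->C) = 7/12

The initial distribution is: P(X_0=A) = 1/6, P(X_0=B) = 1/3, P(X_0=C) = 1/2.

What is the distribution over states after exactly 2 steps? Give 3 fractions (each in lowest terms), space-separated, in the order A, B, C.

Answer: 277/864 115/432 119/288

Derivation:
Propagating the distribution step by step (d_{t+1} = d_t * P):
d_0 = (A=1/6, B=1/3, C=1/2)
  d_1[A] = 1/6*5/12 + 1/3*1/2 + 1/2*1/6 = 23/72
  d_1[B] = 1/6*5/12 + 1/3*1/12 + 1/2*1/4 = 2/9
  d_1[C] = 1/6*1/6 + 1/3*5/12 + 1/2*7/12 = 11/24
d_1 = (A=23/72, B=2/9, C=11/24)
  d_2[A] = 23/72*5/12 + 2/9*1/2 + 11/24*1/6 = 277/864
  d_2[B] = 23/72*5/12 + 2/9*1/12 + 11/24*1/4 = 115/432
  d_2[C] = 23/72*1/6 + 2/9*5/12 + 11/24*7/12 = 119/288
d_2 = (A=277/864, B=115/432, C=119/288)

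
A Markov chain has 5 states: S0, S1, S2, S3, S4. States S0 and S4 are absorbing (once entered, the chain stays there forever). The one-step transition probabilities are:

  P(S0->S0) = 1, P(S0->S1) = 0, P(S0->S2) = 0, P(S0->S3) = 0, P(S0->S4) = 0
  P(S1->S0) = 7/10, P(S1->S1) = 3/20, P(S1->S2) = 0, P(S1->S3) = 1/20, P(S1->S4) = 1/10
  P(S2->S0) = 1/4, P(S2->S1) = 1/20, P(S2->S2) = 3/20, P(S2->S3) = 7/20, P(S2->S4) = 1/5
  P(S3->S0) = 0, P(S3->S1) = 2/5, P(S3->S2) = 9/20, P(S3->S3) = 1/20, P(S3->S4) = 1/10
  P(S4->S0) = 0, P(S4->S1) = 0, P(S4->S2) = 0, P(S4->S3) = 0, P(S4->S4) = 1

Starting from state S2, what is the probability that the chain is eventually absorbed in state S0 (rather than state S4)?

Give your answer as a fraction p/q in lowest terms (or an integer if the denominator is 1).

Let a_i = P(absorbed in S0 | start in state i).
Boundary conditions: a_S0 = 1, a_S4 = 0.
For each transient state i, a_i = sum_j P(i->j) * a_j:
  a_S1 = 7/10*a_S0 + 3/20*a_S1 + 0*a_S2 + 1/20*a_S3 + 1/10*a_S4
  a_S2 = 1/4*a_S0 + 1/20*a_S1 + 3/20*a_S2 + 7/20*a_S3 + 1/5*a_S4
  a_S3 = 0*a_S0 + 2/5*a_S1 + 9/20*a_S2 + 1/20*a_S3 + 1/10*a_S4

Substituting a_S0 = 1 and a_S4 = 0, rearrange to (I - Q) a = r where r[i] = P(i -> S0):
  [17/20, 0, -1/20] . (a_S1, a_S2, a_S3) = 7/10
  [-1/20, 17/20, -7/20] . (a_S1, a_S2, a_S3) = 1/4
  [-2/5, -9/20, 19/20] . (a_S1, a_S2, a_S3) = 0

Solving yields:
  a_S1 = 737/855
  a_S2 = 35/57
  a_S3 = 559/855

Starting state is S2, so the absorption probability is a_S2 = 35/57.

Answer: 35/57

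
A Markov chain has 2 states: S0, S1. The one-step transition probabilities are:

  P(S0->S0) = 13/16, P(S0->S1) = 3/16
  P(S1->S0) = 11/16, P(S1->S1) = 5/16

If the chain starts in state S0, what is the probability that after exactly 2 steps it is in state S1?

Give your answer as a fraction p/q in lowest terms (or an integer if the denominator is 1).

Answer: 27/128

Derivation:
Computing P^2 by repeated multiplication:
P^1 =
  S0: [13/16, 3/16]
  S1: [11/16, 5/16]
P^2 =
  S0: [101/128, 27/128]
  S1: [99/128, 29/128]

(P^2)[S0 -> S1] = 27/128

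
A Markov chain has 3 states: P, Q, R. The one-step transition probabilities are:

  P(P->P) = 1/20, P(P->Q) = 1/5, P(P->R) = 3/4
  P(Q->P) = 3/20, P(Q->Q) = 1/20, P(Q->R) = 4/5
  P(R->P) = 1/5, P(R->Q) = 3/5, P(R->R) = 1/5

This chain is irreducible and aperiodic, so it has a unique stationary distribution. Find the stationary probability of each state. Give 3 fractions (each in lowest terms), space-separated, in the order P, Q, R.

Answer: 112/705 244/705 349/705

Derivation:
The stationary distribution satisfies pi = pi * P, i.e.:
  pi_P = 1/20*pi_P + 3/20*pi_Q + 1/5*pi_R
  pi_Q = 1/5*pi_P + 1/20*pi_Q + 3/5*pi_R
  pi_R = 3/4*pi_P + 4/5*pi_Q + 1/5*pi_R
with normalization: pi_P + pi_Q + pi_R = 1.

Using the first 2 balance equations plus normalization, the linear system A*pi = b is:
  [-19/20, 3/20, 1/5] . pi = 0
  [1/5, -19/20, 3/5] . pi = 0
  [1, 1, 1] . pi = 1

Solving yields:
  pi_P = 112/705
  pi_Q = 244/705
  pi_R = 349/705

Verification (pi * P):
  112/705*1/20 + 244/705*3/20 + 349/705*1/5 = 112/705 = pi_P  (ok)
  112/705*1/5 + 244/705*1/20 + 349/705*3/5 = 244/705 = pi_Q  (ok)
  112/705*3/4 + 244/705*4/5 + 349/705*1/5 = 349/705 = pi_R  (ok)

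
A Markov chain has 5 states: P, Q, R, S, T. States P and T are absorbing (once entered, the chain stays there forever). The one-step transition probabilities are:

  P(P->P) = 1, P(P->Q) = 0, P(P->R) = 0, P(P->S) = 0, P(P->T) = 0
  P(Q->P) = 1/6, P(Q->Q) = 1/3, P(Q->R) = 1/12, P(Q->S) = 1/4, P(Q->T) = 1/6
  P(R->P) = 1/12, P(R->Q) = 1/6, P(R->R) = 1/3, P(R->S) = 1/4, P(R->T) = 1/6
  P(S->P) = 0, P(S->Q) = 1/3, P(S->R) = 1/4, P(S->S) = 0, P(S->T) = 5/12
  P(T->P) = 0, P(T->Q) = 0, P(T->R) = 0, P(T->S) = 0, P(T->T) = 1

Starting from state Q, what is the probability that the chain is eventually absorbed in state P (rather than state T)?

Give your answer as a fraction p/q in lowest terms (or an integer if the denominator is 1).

Answer: 5/14

Derivation:
Let a_i = P(absorbed in P | start in state i).
Boundary conditions: a_P = 1, a_T = 0.
For each transient state i, a_i = sum_j P(i->j) * a_j:
  a_Q = 1/6*a_P + 1/3*a_Q + 1/12*a_R + 1/4*a_S + 1/6*a_T
  a_R = 1/12*a_P + 1/6*a_Q + 1/3*a_R + 1/4*a_S + 1/6*a_T
  a_S = 0*a_P + 1/3*a_Q + 1/4*a_R + 0*a_S + 5/12*a_T

Substituting a_P = 1 and a_T = 0, rearrange to (I - Q) a = r where r[i] = P(i -> P):
  [2/3, -1/12, -1/4] . (a_Q, a_R, a_S) = 1/6
  [-1/6, 2/3, -1/4] . (a_Q, a_R, a_S) = 1/12
  [-1/3, -1/4, 1] . (a_Q, a_R, a_S) = 0

Solving yields:
  a_Q = 5/14
  a_R = 2/7
  a_S = 4/21

Starting state is Q, so the absorption probability is a_Q = 5/14.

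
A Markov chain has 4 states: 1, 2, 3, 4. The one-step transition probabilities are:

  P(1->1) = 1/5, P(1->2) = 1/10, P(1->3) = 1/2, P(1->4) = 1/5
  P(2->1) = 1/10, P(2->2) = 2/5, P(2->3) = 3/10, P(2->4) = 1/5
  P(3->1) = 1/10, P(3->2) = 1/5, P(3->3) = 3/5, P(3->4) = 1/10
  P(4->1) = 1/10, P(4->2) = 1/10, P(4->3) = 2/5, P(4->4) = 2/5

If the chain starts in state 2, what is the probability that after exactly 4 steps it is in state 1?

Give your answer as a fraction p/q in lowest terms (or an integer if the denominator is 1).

Computing P^4 by repeated multiplication:
P^1 =
  1: [1/5, 1/10, 1/2, 1/5]
  2: [1/10, 2/5, 3/10, 1/5]
  3: [1/10, 1/5, 3/5, 1/10]
  4: [1/10, 1/10, 2/5, 2/5]
P^2 =
  1: [3/25, 9/50, 51/100, 19/100]
  2: [11/100, 1/4, 43/100, 21/100]
  3: [11/100, 11/50, 51/100, 4/25]
  4: [11/100, 17/100, 12/25, 6/25]
P^3 =
  1: [14/125, 41/200, 62/125, 187/1000]
  2: [111/1000, 109/500, 59/125, 199/1000]
  3: [111/1000, 217/1000, 491/1000, 181/1000]
  4: [111/1000, 199/1000, 49/100, 1/5]
P^4 =
  1: [139/1250, 2111/10000, 4899/10000, 939/5000]
  2: [1111/10000, 1063/5000, 4837/10000, 963/5000]
  3: [1111/10000, 1071/5000, 1219/2500, 1871/10000]
  4: [1111/10000, 2087/10000, 1223/2500, 191/1000]

(P^4)[2 -> 1] = 1111/10000

Answer: 1111/10000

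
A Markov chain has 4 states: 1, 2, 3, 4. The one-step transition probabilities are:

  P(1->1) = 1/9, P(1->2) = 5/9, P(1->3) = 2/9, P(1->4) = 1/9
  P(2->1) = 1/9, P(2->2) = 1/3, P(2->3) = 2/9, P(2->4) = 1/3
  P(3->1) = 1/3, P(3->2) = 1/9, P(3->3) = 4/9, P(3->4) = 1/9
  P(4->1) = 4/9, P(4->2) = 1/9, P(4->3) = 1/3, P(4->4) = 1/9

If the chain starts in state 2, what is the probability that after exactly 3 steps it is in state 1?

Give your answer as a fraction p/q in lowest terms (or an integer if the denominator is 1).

Answer: 176/729

Derivation:
Computing P^3 by repeated multiplication:
P^1 =
  1: [1/9, 5/9, 2/9, 1/9]
  2: [1/9, 1/3, 2/9, 1/3]
  3: [1/3, 1/9, 4/9, 1/9]
  4: [4/9, 1/9, 1/3, 1/9]
P^2 =
  1: [16/81, 23/81, 23/81, 19/81]
  2: [22/81, 19/81, 25/81, 5/27]
  3: [20/81, 23/81, 1/3, 11/81]
  4: [2/9, 1/3, 25/81, 11/81]
P^3 =
  1: [184/729, 191/729, 227/729, 127/729]
  2: [176/729, 23/81, 227/729, 119/729]
  3: [56/243, 23/81, 227/729, 127/729]
  4: [164/729, 23/81, 223/729, 5/27]

(P^3)[2 -> 1] = 176/729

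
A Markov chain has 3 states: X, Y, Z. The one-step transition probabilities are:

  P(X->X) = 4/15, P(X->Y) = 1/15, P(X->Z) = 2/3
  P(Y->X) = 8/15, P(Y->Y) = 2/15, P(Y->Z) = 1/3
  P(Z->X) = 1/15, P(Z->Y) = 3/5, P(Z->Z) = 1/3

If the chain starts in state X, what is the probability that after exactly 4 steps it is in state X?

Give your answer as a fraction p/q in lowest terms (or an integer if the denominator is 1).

Computing P^4 by repeated multiplication:
P^1 =
  X: [4/15, 1/15, 2/3]
  Y: [8/15, 2/15, 1/3]
  Z: [1/15, 3/5, 1/3]
P^2 =
  X: [34/225, 32/75, 19/45]
  Y: [53/225, 19/75, 23/45]
  Z: [9/25, 64/225, 16/45]
P^3 =
  X: [37/125, 1081/3375, 259/675]
  Y: [29/125, 1202/3375, 278/675]
  Z: [916/3375, 929/3375, 34/75]
P^4 =
  X: [13939/50625, 14816/50625, 54/125]
  Y: [14138/50625, 15697/50625, 154/375]
  Z: [12626/50625, 16544/50625, 4291/10125]

(P^4)[X -> X] = 13939/50625

Answer: 13939/50625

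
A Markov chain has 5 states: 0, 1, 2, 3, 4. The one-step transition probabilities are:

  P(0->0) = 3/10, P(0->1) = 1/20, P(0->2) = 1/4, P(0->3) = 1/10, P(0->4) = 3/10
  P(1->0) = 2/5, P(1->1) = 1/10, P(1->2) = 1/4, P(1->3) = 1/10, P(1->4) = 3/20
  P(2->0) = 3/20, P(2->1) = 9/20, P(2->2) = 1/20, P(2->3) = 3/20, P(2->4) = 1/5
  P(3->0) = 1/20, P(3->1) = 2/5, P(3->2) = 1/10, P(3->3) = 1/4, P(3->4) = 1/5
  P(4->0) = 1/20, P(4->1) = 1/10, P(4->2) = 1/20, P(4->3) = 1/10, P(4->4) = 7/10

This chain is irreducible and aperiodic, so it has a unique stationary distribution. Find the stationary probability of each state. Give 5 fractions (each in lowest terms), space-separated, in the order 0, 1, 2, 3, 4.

The stationary distribution satisfies pi = pi * P, i.e.:
  pi_0 = 3/10*pi_0 + 2/5*pi_1 + 3/20*pi_2 + 1/20*pi_3 + 1/20*pi_4
  pi_1 = 1/20*pi_0 + 1/10*pi_1 + 9/20*pi_2 + 2/5*pi_3 + 1/10*pi_4
  pi_2 = 1/4*pi_0 + 1/4*pi_1 + 1/20*pi_2 + 1/10*pi_3 + 1/20*pi_4
  pi_3 = 1/10*pi_0 + 1/10*pi_1 + 3/20*pi_2 + 1/4*pi_3 + 1/10*pi_4
  pi_4 = 3/10*pi_0 + 3/20*pi_1 + 1/5*pi_2 + 1/5*pi_3 + 7/10*pi_4
with normalization: pi_0 + pi_1 + pi_2 + pi_3 + pi_4 = 1.

Using the first 4 balance equations plus normalization, the linear system A*pi = b is:
  [-7/10, 2/5, 3/20, 1/20, 1/20] . pi = 0
  [1/20, -9/10, 9/20, 2/5, 1/10] . pi = 0
  [1/4, 1/4, -19/20, 1/10, 1/20] . pi = 0
  [1/10, 1/10, 3/20, -3/4, 1/10] . pi = 0
  [1, 1, 1, 1, 1] . pi = 1

Solving yields:
  pi_0 = 14807/90489
  pi_1 = 2230/12927
  pi_2 = 11173/90489
  pi_3 = 11303/90489
  pi_4 = 12532/30163

Verification (pi * P):
  14807/90489*3/10 + 2230/12927*2/5 + 11173/90489*3/20 + 11303/90489*1/20 + 12532/30163*1/20 = 14807/90489 = pi_0  (ok)
  14807/90489*1/20 + 2230/12927*1/10 + 11173/90489*9/20 + 11303/90489*2/5 + 12532/30163*1/10 = 2230/12927 = pi_1  (ok)
  14807/90489*1/4 + 2230/12927*1/4 + 11173/90489*1/20 + 11303/90489*1/10 + 12532/30163*1/20 = 11173/90489 = pi_2  (ok)
  14807/90489*1/10 + 2230/12927*1/10 + 11173/90489*3/20 + 11303/90489*1/4 + 12532/30163*1/10 = 11303/90489 = pi_3  (ok)
  14807/90489*3/10 + 2230/12927*3/20 + 11173/90489*1/5 + 11303/90489*1/5 + 12532/30163*7/10 = 12532/30163 = pi_4  (ok)

Answer: 14807/90489 2230/12927 11173/90489 11303/90489 12532/30163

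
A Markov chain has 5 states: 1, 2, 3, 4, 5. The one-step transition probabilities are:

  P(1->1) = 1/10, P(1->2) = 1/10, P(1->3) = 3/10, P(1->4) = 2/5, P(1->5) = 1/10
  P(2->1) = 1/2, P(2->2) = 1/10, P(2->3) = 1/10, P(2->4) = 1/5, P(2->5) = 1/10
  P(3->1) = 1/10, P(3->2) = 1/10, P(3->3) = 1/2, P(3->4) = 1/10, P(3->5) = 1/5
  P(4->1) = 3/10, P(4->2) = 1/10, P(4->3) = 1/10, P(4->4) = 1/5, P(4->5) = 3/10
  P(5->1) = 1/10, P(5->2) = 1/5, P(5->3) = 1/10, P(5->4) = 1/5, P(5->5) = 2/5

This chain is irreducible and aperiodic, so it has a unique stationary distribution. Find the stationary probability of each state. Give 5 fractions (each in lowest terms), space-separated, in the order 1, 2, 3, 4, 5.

The stationary distribution satisfies pi = pi * P, i.e.:
  pi_1 = 1/10*pi_1 + 1/2*pi_2 + 1/10*pi_3 + 3/10*pi_4 + 1/10*pi_5
  pi_2 = 1/10*pi_1 + 1/10*pi_2 + 1/10*pi_3 + 1/10*pi_4 + 1/5*pi_5
  pi_3 = 3/10*pi_1 + 1/10*pi_2 + 1/2*pi_3 + 1/10*pi_4 + 1/10*pi_5
  pi_4 = 2/5*pi_1 + 1/5*pi_2 + 1/10*pi_3 + 1/5*pi_4 + 1/5*pi_5
  pi_5 = 1/10*pi_1 + 1/10*pi_2 + 1/5*pi_3 + 3/10*pi_4 + 2/5*pi_5
with normalization: pi_1 + pi_2 + pi_3 + pi_4 + pi_5 = 1.

Using the first 4 balance equations plus normalization, the linear system A*pi = b is:
  [-9/10, 1/2, 1/10, 3/10, 1/10] . pi = 0
  [1/10, -9/10, 1/10, 1/10, 1/5] . pi = 0
  [3/10, 1/10, -1/2, 1/10, 1/10] . pi = 0
  [2/5, 1/5, 1/10, -4/5, 1/5] . pi = 0
  [1, 1, 1, 1, 1] . pi = 1

Solving yields:
  pi_1 = 649/3370
  pi_2 = 417/3370
  pi_3 = 389/1685
  pi_4 = 363/1685
  pi_5 = 80/337

Verification (pi * P):
  649/3370*1/10 + 417/3370*1/2 + 389/1685*1/10 + 363/1685*3/10 + 80/337*1/10 = 649/3370 = pi_1  (ok)
  649/3370*1/10 + 417/3370*1/10 + 389/1685*1/10 + 363/1685*1/10 + 80/337*1/5 = 417/3370 = pi_2  (ok)
  649/3370*3/10 + 417/3370*1/10 + 389/1685*1/2 + 363/1685*1/10 + 80/337*1/10 = 389/1685 = pi_3  (ok)
  649/3370*2/5 + 417/3370*1/5 + 389/1685*1/10 + 363/1685*1/5 + 80/337*1/5 = 363/1685 = pi_4  (ok)
  649/3370*1/10 + 417/3370*1/10 + 389/1685*1/5 + 363/1685*3/10 + 80/337*2/5 = 80/337 = pi_5  (ok)

Answer: 649/3370 417/3370 389/1685 363/1685 80/337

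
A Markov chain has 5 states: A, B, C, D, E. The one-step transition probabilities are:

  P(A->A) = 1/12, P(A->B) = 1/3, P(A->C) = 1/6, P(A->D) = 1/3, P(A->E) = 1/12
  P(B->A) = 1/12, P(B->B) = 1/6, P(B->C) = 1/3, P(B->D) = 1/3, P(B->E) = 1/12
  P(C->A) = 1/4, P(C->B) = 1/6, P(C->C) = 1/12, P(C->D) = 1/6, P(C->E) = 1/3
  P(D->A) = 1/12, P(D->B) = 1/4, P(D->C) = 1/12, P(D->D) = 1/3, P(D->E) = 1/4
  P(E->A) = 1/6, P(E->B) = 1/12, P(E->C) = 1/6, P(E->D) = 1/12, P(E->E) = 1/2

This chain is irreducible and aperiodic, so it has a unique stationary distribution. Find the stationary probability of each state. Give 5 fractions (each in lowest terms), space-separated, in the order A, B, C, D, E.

The stationary distribution satisfies pi = pi * P, i.e.:
  pi_A = 1/12*pi_A + 1/12*pi_B + 1/4*pi_C + 1/12*pi_D + 1/6*pi_E
  pi_B = 1/3*pi_A + 1/6*pi_B + 1/6*pi_C + 1/4*pi_D + 1/12*pi_E
  pi_C = 1/6*pi_A + 1/3*pi_B + 1/12*pi_C + 1/12*pi_D + 1/6*pi_E
  pi_D = 1/3*pi_A + 1/3*pi_B + 1/6*pi_C + 1/3*pi_D + 1/12*pi_E
  pi_E = 1/12*pi_A + 1/12*pi_B + 1/3*pi_C + 1/4*pi_D + 1/2*pi_E
with normalization: pi_A + pi_B + pi_C + pi_D + pi_E = 1.

Using the first 4 balance equations plus normalization, the linear system A*pi = b is:
  [-11/12, 1/12, 1/4, 1/12, 1/6] . pi = 0
  [1/3, -5/6, 1/6, 1/4, 1/12] . pi = 0
  [1/6, 1/3, -11/12, 1/12, 1/6] . pi = 0
  [1/3, 1/3, 1/6, -2/3, 1/12] . pi = 0
  [1, 1, 1, 1, 1] . pi = 1

Solving yields:
  pi_A = 2221/16564
  pi_B = 3069/16564
  pi_C = 680/4141
  pi_D = 1953/8282
  pi_E = 1162/4141

Verification (pi * P):
  2221/16564*1/12 + 3069/16564*1/12 + 680/4141*1/4 + 1953/8282*1/12 + 1162/4141*1/6 = 2221/16564 = pi_A  (ok)
  2221/16564*1/3 + 3069/16564*1/6 + 680/4141*1/6 + 1953/8282*1/4 + 1162/4141*1/12 = 3069/16564 = pi_B  (ok)
  2221/16564*1/6 + 3069/16564*1/3 + 680/4141*1/12 + 1953/8282*1/12 + 1162/4141*1/6 = 680/4141 = pi_C  (ok)
  2221/16564*1/3 + 3069/16564*1/3 + 680/4141*1/6 + 1953/8282*1/3 + 1162/4141*1/12 = 1953/8282 = pi_D  (ok)
  2221/16564*1/12 + 3069/16564*1/12 + 680/4141*1/3 + 1953/8282*1/4 + 1162/4141*1/2 = 1162/4141 = pi_E  (ok)

Answer: 2221/16564 3069/16564 680/4141 1953/8282 1162/4141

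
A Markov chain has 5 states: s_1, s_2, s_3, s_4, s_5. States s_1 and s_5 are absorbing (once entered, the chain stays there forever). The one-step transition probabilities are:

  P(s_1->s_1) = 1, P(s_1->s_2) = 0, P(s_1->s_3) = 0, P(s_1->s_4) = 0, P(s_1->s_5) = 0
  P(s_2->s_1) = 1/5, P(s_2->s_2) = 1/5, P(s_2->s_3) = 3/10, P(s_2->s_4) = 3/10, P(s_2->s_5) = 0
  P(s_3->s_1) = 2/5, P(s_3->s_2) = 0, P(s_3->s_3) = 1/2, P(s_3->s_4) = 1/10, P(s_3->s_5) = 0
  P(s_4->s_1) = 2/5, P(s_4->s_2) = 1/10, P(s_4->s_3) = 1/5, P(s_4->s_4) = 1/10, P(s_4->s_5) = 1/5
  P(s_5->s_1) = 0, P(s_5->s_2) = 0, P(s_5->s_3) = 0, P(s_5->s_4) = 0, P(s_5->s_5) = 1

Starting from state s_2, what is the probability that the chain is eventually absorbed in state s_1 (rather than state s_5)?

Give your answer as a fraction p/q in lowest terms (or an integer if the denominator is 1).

Let a_i = P(absorbed in s_1 | start in state i).
Boundary conditions: a_s_1 = 1, a_s_5 = 0.
For each transient state i, a_i = sum_j P(i->j) * a_j:
  a_s_2 = 1/5*a_s_1 + 1/5*a_s_2 + 3/10*a_s_3 + 3/10*a_s_4 + 0*a_s_5
  a_s_3 = 2/5*a_s_1 + 0*a_s_2 + 1/2*a_s_3 + 1/10*a_s_4 + 0*a_s_5
  a_s_4 = 2/5*a_s_1 + 1/10*a_s_2 + 1/5*a_s_3 + 1/10*a_s_4 + 1/5*a_s_5

Substituting a_s_1 = 1 and a_s_5 = 0, rearrange to (I - Q) a = r where r[i] = P(i -> s_1):
  [4/5, -3/10, -3/10] . (a_s_2, a_s_3, a_s_4) = 1/5
  [0, 1/2, -1/10] . (a_s_2, a_s_3, a_s_4) = 2/5
  [-1/10, -1/5, 9/10] . (a_s_2, a_s_3, a_s_4) = 2/5

Solving yields:
  a_s_2 = 145/163
  a_s_3 = 155/163
  a_s_4 = 123/163

Starting state is s_2, so the absorption probability is a_s_2 = 145/163.

Answer: 145/163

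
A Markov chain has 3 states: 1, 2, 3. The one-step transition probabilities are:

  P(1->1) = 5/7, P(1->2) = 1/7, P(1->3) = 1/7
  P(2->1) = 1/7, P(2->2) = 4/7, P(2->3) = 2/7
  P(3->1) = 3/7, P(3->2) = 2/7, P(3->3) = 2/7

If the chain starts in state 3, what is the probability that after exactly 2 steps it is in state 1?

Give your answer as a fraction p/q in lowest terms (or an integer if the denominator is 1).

Answer: 23/49

Derivation:
Computing P^2 by repeated multiplication:
P^1 =
  1: [5/7, 1/7, 1/7]
  2: [1/7, 4/7, 2/7]
  3: [3/7, 2/7, 2/7]
P^2 =
  1: [29/49, 11/49, 9/49]
  2: [15/49, 3/7, 13/49]
  3: [23/49, 15/49, 11/49]

(P^2)[3 -> 1] = 23/49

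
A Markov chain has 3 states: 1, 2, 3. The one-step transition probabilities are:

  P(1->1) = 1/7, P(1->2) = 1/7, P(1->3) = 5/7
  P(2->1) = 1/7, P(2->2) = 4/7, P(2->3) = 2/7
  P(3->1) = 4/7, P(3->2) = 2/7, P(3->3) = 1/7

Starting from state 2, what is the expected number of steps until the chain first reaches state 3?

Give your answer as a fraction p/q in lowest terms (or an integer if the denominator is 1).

Answer: 49/17

Derivation:
Let h_i = expected steps to first reach 3 from state i.
Boundary: h_3 = 0.
First-step equations for the other states:
  h_1 = 1 + 1/7*h_1 + 1/7*h_2 + 5/7*h_3
  h_2 = 1 + 1/7*h_1 + 4/7*h_2 + 2/7*h_3

Substituting h_3 = 0 and rearranging gives the linear system (I - Q) h = 1:
  [6/7, -1/7] . (h_1, h_2) = 1
  [-1/7, 3/7] . (h_1, h_2) = 1

Solving yields:
  h_1 = 28/17
  h_2 = 49/17

Starting state is 2, so the expected hitting time is h_2 = 49/17.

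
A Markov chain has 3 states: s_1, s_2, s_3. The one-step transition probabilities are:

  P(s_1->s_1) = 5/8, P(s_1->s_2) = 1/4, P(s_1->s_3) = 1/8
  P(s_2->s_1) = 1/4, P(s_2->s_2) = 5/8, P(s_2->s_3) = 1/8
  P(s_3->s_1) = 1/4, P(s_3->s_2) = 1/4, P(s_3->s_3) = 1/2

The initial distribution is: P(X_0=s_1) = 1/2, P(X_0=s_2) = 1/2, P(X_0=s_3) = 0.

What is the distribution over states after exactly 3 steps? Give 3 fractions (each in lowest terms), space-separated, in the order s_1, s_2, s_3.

Answer: 415/1024 415/1024 97/512

Derivation:
Propagating the distribution step by step (d_{t+1} = d_t * P):
d_0 = (s_1=1/2, s_2=1/2, s_3=0)
  d_1[s_1] = 1/2*5/8 + 1/2*1/4 + 0*1/4 = 7/16
  d_1[s_2] = 1/2*1/4 + 1/2*5/8 + 0*1/4 = 7/16
  d_1[s_3] = 1/2*1/8 + 1/2*1/8 + 0*1/2 = 1/8
d_1 = (s_1=7/16, s_2=7/16, s_3=1/8)
  d_2[s_1] = 7/16*5/8 + 7/16*1/4 + 1/8*1/4 = 53/128
  d_2[s_2] = 7/16*1/4 + 7/16*5/8 + 1/8*1/4 = 53/128
  d_2[s_3] = 7/16*1/8 + 7/16*1/8 + 1/8*1/2 = 11/64
d_2 = (s_1=53/128, s_2=53/128, s_3=11/64)
  d_3[s_1] = 53/128*5/8 + 53/128*1/4 + 11/64*1/4 = 415/1024
  d_3[s_2] = 53/128*1/4 + 53/128*5/8 + 11/64*1/4 = 415/1024
  d_3[s_3] = 53/128*1/8 + 53/128*1/8 + 11/64*1/2 = 97/512
d_3 = (s_1=415/1024, s_2=415/1024, s_3=97/512)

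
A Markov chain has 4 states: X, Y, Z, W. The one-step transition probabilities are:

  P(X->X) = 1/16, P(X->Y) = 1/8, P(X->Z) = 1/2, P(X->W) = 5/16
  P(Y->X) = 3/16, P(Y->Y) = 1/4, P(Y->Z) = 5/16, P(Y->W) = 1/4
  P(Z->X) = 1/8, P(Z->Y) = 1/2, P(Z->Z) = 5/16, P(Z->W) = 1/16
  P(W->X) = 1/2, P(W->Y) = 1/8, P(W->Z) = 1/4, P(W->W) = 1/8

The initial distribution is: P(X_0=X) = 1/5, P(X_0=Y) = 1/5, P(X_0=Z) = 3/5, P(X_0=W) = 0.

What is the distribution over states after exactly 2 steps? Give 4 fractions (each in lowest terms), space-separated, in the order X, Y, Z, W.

Answer: 63/320 97/320 209/640 111/640

Derivation:
Propagating the distribution step by step (d_{t+1} = d_t * P):
d_0 = (X=1/5, Y=1/5, Z=3/5, W=0)
  d_1[X] = 1/5*1/16 + 1/5*3/16 + 3/5*1/8 + 0*1/2 = 1/8
  d_1[Y] = 1/5*1/8 + 1/5*1/4 + 3/5*1/2 + 0*1/8 = 3/8
  d_1[Z] = 1/5*1/2 + 1/5*5/16 + 3/5*5/16 + 0*1/4 = 7/20
  d_1[W] = 1/5*5/16 + 1/5*1/4 + 3/5*1/16 + 0*1/8 = 3/20
d_1 = (X=1/8, Y=3/8, Z=7/20, W=3/20)
  d_2[X] = 1/8*1/16 + 3/8*3/16 + 7/20*1/8 + 3/20*1/2 = 63/320
  d_2[Y] = 1/8*1/8 + 3/8*1/4 + 7/20*1/2 + 3/20*1/8 = 97/320
  d_2[Z] = 1/8*1/2 + 3/8*5/16 + 7/20*5/16 + 3/20*1/4 = 209/640
  d_2[W] = 1/8*5/16 + 3/8*1/4 + 7/20*1/16 + 3/20*1/8 = 111/640
d_2 = (X=63/320, Y=97/320, Z=209/640, W=111/640)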